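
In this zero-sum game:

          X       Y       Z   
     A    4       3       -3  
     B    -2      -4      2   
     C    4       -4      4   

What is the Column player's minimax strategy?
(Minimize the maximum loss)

Column should play Y, value = 3

Work:
Column player minimizes Row's maximum payoff:
Column X: max payoff to Row = 4
Column Y: max payoff to Row = 3
Column Z: max payoff to Row = 4
Minimum is 3, achieved by column Y.
Minimax strategy: Y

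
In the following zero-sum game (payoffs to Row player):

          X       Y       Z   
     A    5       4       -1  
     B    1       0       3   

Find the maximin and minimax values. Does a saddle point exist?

Maximin = 0, Minimax = 3, Saddle: False

Work:
Row minimums: [-1, 0] → maximin = 0
Column maximums: [5, 4, 3] → minimax = 3
No saddle point (maximin ≠ minimax). Mixed strategy needed.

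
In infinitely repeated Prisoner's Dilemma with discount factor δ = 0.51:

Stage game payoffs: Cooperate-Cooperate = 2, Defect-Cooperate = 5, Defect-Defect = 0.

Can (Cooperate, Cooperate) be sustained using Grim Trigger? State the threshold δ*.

δ* = 0.6; since δ = 0.51 < 0.6, cooperation cannot be sustained

Work:
For Grim Trigger:
Cooperate forever: 2/(1-δ)
Defect then punished: 5 + 0·δ/(1-δ)
Need: 2/(1-δ) ≥ 5 + 0·δ/(1-δ)
Solving: δ ≥ (T-R)/(T-P) = (5-2)/(5-0) = 0.6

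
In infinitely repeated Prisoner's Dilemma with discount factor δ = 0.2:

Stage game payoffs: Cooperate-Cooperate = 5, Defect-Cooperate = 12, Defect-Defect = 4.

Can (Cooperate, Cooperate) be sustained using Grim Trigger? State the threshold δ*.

δ* = 0.875; since δ = 0.2 < 0.875, cooperation cannot be sustained

Work:
For Grim Trigger:
Cooperate forever: 5/(1-δ)
Defect then punished: 12 + 4·δ/(1-δ)
Need: 5/(1-δ) ≥ 12 + 4·δ/(1-δ)
Solving: δ ≥ (T-R)/(T-P) = (12-5)/(12-4) = 0.875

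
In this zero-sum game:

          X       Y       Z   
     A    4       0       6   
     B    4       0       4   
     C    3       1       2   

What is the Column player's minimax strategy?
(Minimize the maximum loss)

Column should play Y, value = 1

Work:
Column player minimizes Row's maximum payoff:
Column X: max payoff to Row = 4
Column Y: max payoff to Row = 1
Column Z: max payoff to Row = 6
Minimum is 1, achieved by column Y.
Minimax strategy: Y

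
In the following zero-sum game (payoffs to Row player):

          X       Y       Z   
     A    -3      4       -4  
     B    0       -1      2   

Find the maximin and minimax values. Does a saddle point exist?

Maximin = -1, Minimax = 0, Saddle: False

Work:
Row minimums: [-4, -1] → maximin = -1
Column maximums: [0, 4, 2] → minimax = 0
No saddle point (maximin ≠ minimax). Mixed strategy needed.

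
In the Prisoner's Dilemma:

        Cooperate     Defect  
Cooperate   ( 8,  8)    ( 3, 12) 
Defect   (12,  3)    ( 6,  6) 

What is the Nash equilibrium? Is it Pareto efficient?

(Defect, Defect) is NE; not Pareto efficient

Work:
Defect dominates Cooperate for both players:
If P2 cooperates: Defect (12) > Cooperate (8)
If P2 defects: Defect (6) > Cooperate (3)
NE: (Defect, Defect) with payoff (6, 6)
But (Cooperate, Cooperate) = (8, 8) Pareto dominates (6, 6)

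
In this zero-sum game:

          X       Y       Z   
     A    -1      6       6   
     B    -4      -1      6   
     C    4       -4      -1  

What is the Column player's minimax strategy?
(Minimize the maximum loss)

Column should play X, value = 4

Work:
Column player minimizes Row's maximum payoff:
Column X: max payoff to Row = 4
Column Y: max payoff to Row = 6
Column Z: max payoff to Row = 6
Minimum is 4, achieved by column X.
Minimax strategy: X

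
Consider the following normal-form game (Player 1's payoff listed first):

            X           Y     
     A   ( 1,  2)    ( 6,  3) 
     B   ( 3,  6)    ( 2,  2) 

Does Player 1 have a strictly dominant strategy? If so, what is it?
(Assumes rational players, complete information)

No strictly dominant strategy exists for Player 1

Work:
A strategy strictly dominates another if it gives a strictly higher payoff against every opponent action. Compare each pair of P1's strategies column-by-column:
  A vs B: [1 vs 3, 6 vs 2] → A does not strictly dominate B (column X: 1 ≤ 3)
  B vs A: [3 vs 1, 2 vs 6] → B does not strictly dominate A (column Y: 2 ≤ 6)
No single strategy strictly dominates all others → no strictly dominant strategy.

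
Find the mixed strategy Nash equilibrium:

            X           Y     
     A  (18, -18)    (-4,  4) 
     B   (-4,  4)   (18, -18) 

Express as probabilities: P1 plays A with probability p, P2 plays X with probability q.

p = 0.5, q = 0.5

Work:
Find probabilities that make opponent indifferent:
P2 chooses q to make P1 indifferent between A and B
P1 chooses p to make P2 indifferent between X and Y
Mixed NE: P1 plays (A: 0.5, B: 0.5), P2 plays (X: 0.5, Y: 0.5)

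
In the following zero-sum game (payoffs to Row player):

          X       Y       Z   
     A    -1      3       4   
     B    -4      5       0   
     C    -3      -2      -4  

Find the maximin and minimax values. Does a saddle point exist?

Maximin = -1, Minimax = -1, Saddle: True

Work:
Row minimums: [-1, -4, -4] → maximin = -1
Column maximums: [-1, 5, 4] → minimax = -1
Saddle point exists! Game value = -1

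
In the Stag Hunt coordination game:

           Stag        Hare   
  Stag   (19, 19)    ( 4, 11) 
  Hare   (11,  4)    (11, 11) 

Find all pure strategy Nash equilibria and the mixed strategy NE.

Pure NE: (Stag, Stag) and (Hare, Hare); Mixed NE: p = 0.4667, q = 0.4667

Work:
Check pure NE:
(Stag, Stag): (19, 19) - no unilateral deviation beneficial
(Hare, Hare): (11, 11) - no unilateral deviation beneficial
Mixed NE: P1 plays Stag with p = 0.4667, P2 plays Stag with q = 0.4667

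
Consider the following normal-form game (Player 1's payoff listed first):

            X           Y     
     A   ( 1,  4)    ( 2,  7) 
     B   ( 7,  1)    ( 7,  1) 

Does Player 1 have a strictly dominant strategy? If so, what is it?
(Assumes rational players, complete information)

Yes, Player 1's strictly dominant strategy is B

Work:
A strategy strictly dominates another if it gives a strictly higher payoff against every opponent action. Compare each pair of P1's strategies column-by-column:
  A vs B: [1 vs 7, 2 vs 7] → A does not strictly dominate B (column X: 1 ≤ 7)
  B vs A: [7 vs 1, 7 vs 2] → B strictly dominates A
B strictly dominates every other strategy → strictly dominant.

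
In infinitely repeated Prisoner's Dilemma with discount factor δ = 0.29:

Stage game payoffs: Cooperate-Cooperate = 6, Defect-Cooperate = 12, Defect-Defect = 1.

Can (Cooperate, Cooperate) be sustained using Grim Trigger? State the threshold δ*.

δ* = 0.5455; since δ = 0.29 < 0.5455, cooperation cannot be sustained

Work:
For Grim Trigger:
Cooperate forever: 6/(1-δ)
Defect then punished: 12 + 1·δ/(1-δ)
Need: 6/(1-δ) ≥ 12 + 1·δ/(1-δ)
Solving: δ ≥ (T-R)/(T-P) = (12-6)/(12-1) = 0.5455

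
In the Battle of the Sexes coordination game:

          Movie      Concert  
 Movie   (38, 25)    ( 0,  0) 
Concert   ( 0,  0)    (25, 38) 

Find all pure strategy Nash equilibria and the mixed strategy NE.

Pure NE: (Movie, Movie) and (Concert, Concert); Mixed NE: p = 0.6032, q = 0.3968

Work:
Check pure NE:
(Movie, Movie): (38, 25) - no unilateral deviation beneficial
(Concert, Concert): (25, 38) - no unilateral deviation beneficial
Mixed NE: P1 plays Movie with p = 0.6032, P2 plays Movie with q = 0.3968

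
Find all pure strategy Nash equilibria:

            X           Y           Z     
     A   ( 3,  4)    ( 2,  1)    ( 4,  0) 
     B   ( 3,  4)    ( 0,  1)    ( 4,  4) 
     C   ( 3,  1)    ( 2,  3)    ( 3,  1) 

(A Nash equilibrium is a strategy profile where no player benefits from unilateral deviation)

Nash equilibrium: (A, X), (B, X), (B, Z), (C, Y)

Work:
Best responses:
  P1 vs X: payoffs [3, 3, 3] → best response A/B/C (payoff 3)
  P1 vs Y: payoffs [2, 0, 2] → best response A/C (payoff 2)
  P1 vs Z: payoffs [4, 4, 3] → best response A/B (payoff 4)
  P2 vs A: payoffs [4, 1, 0] → best response X (payoff 4)
  P2 vs B: payoffs [4, 1, 4] → best response X/Z (payoff 4)
  P2 vs C: payoffs [1, 3, 1] → best response Y (payoff 3)
Mutual best responses: (A,X), (B,X), (B,Z), (C,Y) → Nash equilibria.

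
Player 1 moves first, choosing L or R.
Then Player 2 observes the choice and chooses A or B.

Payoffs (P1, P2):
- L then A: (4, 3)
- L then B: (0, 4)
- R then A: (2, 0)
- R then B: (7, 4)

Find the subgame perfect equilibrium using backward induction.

P1 plays R, P2 plays B after L and B after R; Payoff (7, 4)

Work:
Backward induction:
After L: P2 chooses B → P1 gets 0
After R: P2 chooses B → P1 gets 7
P1 chooses R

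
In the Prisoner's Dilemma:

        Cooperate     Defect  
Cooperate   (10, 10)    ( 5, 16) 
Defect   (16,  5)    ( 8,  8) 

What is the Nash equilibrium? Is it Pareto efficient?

(Defect, Defect) is NE; not Pareto efficient

Work:
Defect dominates Cooperate for both players:
If P2 cooperates: Defect (16) > Cooperate (10)
If P2 defects: Defect (8) > Cooperate (5)
NE: (Defect, Defect) with payoff (8, 8)
But (Cooperate, Cooperate) = (10, 10) Pareto dominates (8, 8)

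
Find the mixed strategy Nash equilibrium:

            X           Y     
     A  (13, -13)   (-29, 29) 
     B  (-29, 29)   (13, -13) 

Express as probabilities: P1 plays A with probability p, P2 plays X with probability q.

p = 0.5, q = 0.5

Work:
Find probabilities that make opponent indifferent:
P2 chooses q to make P1 indifferent between A and B
P1 chooses p to make P2 indifferent between X and Y
Mixed NE: P1 plays (A: 0.5, B: 0.5), P2 plays (X: 0.5, Y: 0.5)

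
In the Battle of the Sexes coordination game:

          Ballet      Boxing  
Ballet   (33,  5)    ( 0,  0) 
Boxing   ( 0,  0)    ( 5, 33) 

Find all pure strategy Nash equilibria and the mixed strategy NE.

Pure NE: (Ballet, Ballet) and (Boxing, Boxing); Mixed NE: p = 0.8684, q = 0.1316

Work:
Check pure NE:
(Ballet, Ballet): (33, 5) - no unilateral deviation beneficial
(Boxing, Boxing): (5, 33) - no unilateral deviation beneficial
Mixed NE: P1 plays Ballet with p = 0.8684, P2 plays Ballet with q = 0.1316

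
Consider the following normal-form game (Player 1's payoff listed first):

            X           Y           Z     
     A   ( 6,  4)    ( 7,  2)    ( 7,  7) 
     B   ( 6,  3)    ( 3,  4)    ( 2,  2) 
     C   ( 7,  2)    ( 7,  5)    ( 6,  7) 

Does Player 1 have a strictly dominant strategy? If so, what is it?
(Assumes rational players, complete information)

No strictly dominant strategy exists for Player 1

Work:
A strategy strictly dominates another if it gives a strictly higher payoff against every opponent action. Compare each pair of P1's strategies column-by-column:
  A vs B: [6 vs 6, 7 vs 3, 7 vs 2] → A does not strictly dominate B (column X: 6 ≤ 6)
  A vs C: [6 vs 7, 7 vs 7, 7 vs 6] → A does not strictly dominate C (column X: 6 ≤ 7)
  B vs A: [6 vs 6, 3 vs 7, 2 vs 7] → B does not strictly dominate A (column X: 6 ≤ 6)
  B vs C: [6 vs 7, 3 vs 7, 2 vs 6] → B does not strictly dominate C (column X: 6 ≤ 7)
  C vs A: [7 vs 6, 7 vs 7, 6 vs 7] → C does not strictly dominate A (column Y: 7 ≤ 7)
  C vs B: [7 vs 6, 7 vs 3, 6 vs 2] → C strictly dominates B
No single strategy strictly dominates all others → no strictly dominant strategy.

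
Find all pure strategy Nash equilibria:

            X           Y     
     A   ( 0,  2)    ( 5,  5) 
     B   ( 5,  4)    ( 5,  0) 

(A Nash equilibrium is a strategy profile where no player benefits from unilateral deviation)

Nash equilibrium: (A, Y), (B, X)

Work:
Best responses:
  P1 vs X: payoffs [0, 5] → best response B (payoff 5)
  P1 vs Y: payoffs [5, 5] → best response A/B (payoff 5)
  P2 vs A: payoffs [2, 5] → best response Y (payoff 5)
  P2 vs B: payoffs [4, 0] → best response X (payoff 4)
Mutual best responses: (A,Y), (B,X) → Nash equilibria.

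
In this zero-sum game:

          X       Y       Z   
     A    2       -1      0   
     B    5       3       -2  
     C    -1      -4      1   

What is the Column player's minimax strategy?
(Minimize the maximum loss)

Column should play Z, value = 1

Work:
Column player minimizes Row's maximum payoff:
Column X: max payoff to Row = 5
Column Y: max payoff to Row = 3
Column Z: max payoff to Row = 1
Minimum is 1, achieved by column Z.
Minimax strategy: Z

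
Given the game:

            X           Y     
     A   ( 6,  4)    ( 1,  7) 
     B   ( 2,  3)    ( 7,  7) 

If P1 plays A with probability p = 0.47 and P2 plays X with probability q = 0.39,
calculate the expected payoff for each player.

E[P1] = 4.063, E[P2] = 5.6233

Work:
E[P1] = p·q·π₁(A,X) + p·(1-q)·π₁(A,Y) + (1-p)·q·π₁(B,X) + (1-p)·(1-q)·π₁(B,Y)
= 0.47·0.39·6 + 0.47·0.61·1 + 0.53·0.39·2 + 0.53·0.61·7
= 4.063

E[P2] = 5.6233 (similar calculation)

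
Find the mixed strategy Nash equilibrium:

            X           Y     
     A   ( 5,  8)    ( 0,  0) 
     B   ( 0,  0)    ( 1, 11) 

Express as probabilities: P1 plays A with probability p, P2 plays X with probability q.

p = 0.5789, q = 0.1667

Work:
Find probabilities that make opponent indifferent:
P2 chooses q to make P1 indifferent between A and B
P1 chooses p to make P2 indifferent between X and Y
Mixed NE: P1 plays (A: 0.5789, B: 0.4211), P2 plays (X: 0.1667, Y: 0.8333)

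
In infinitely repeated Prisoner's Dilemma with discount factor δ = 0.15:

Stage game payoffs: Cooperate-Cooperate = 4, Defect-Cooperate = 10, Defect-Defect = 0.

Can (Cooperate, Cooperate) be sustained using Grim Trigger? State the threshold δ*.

δ* = 0.6; since δ = 0.15 < 0.6, cooperation cannot be sustained

Work:
For Grim Trigger:
Cooperate forever: 4/(1-δ)
Defect then punished: 10 + 0·δ/(1-δ)
Need: 4/(1-δ) ≥ 10 + 0·δ/(1-δ)
Solving: δ ≥ (T-R)/(T-P) = (10-4)/(10-0) = 0.6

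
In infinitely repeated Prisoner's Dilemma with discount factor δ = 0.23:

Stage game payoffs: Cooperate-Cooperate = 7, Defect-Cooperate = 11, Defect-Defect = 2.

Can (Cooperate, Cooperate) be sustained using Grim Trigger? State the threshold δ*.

δ* = 0.4444; since δ = 0.23 < 0.4444, cooperation cannot be sustained

Work:
For Grim Trigger:
Cooperate forever: 7/(1-δ)
Defect then punished: 11 + 2·δ/(1-δ)
Need: 7/(1-δ) ≥ 11 + 2·δ/(1-δ)
Solving: δ ≥ (T-R)/(T-P) = (11-7)/(11-2) = 0.4444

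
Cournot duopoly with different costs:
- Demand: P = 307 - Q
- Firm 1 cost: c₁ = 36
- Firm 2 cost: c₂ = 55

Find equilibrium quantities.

q₁* = 96.67, q₂* = 77.67

Work:
Reaction: q₁ = (307 - 36 - q₂)/2
Reaction: q₂ = (307 - 55 - q₁)/2
Solve simultaneously:
q₁* = (307 - 2×36 + 55)/3 = 96.67
q₂* = (307 - 2×55 + 36)/3 = 77.67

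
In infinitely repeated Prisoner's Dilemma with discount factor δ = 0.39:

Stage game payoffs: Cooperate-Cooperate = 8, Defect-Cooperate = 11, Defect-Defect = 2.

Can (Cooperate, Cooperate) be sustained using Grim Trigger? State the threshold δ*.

δ* = 0.3333; since δ = 0.39 ≥ 0.3333, cooperation can be sustained

Work:
For Grim Trigger:
Cooperate forever: 8/(1-δ)
Defect then punished: 11 + 2·δ/(1-δ)
Need: 8/(1-δ) ≥ 11 + 2·δ/(1-δ)
Solving: δ ≥ (T-R)/(T-P) = (11-8)/(11-2) = 0.3333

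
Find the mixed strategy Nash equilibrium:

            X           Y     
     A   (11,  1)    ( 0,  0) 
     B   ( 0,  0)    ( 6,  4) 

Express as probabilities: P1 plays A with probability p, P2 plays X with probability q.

p = 0.8, q = 0.3529

Work:
Find probabilities that make opponent indifferent:
P2 chooses q to make P1 indifferent between A and B
P1 chooses p to make P2 indifferent between X and Y
Mixed NE: P1 plays (A: 0.8, B: 0.2), P2 plays (X: 0.3529, Y: 0.6471)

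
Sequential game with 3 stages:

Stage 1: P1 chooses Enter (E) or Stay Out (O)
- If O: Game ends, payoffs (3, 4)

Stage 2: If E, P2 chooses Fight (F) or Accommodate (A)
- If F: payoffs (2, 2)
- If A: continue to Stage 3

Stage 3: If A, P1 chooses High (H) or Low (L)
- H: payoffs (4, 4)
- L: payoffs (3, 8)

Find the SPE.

SPE: (E, A, H); Outcome (4, 4)

Work:
Stage 3: P1 chooses H (4 vs 3)
Stage 2: P2: F->2, A->4 (anticipating H). Choose A
Stage 1: P1: O->3, E->4 (anticipating A, H). Choose E
SPE path: E -> A -> H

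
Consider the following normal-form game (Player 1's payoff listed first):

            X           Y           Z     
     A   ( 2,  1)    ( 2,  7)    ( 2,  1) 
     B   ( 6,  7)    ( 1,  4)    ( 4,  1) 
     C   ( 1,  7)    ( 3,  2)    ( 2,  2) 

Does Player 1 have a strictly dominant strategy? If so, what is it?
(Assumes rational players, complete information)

No strictly dominant strategy exists for Player 1

Work:
A strategy strictly dominates another if it gives a strictly higher payoff against every opponent action. Compare each pair of P1's strategies column-by-column:
  A vs B: [2 vs 6, 2 vs 1, 2 vs 4] → A does not strictly dominate B (column X: 2 ≤ 6)
  A vs C: [2 vs 1, 2 vs 3, 2 vs 2] → A does not strictly dominate C (column Y: 2 ≤ 3)
  B vs A: [6 vs 2, 1 vs 2, 4 vs 2] → B does not strictly dominate A (column Y: 1 ≤ 2)
  B vs C: [6 vs 1, 1 vs 3, 4 vs 2] → B does not strictly dominate C (column Y: 1 ≤ 3)
  C vs A: [1 vs 2, 3 vs 2, 2 vs 2] → C does not strictly dominate A (column X: 1 ≤ 2)
  C vs B: [1 vs 6, 3 vs 1, 2 vs 4] → C does not strictly dominate B (column X: 1 ≤ 6)
No single strategy strictly dominates all others → no strictly dominant strategy.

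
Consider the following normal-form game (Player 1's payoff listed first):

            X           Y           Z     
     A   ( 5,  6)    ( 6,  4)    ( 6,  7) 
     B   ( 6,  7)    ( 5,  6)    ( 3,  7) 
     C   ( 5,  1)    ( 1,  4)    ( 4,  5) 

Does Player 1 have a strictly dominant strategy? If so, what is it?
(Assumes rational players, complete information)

No strictly dominant strategy exists for Player 1

Work:
A strategy strictly dominates another if it gives a strictly higher payoff against every opponent action. Compare each pair of P1's strategies column-by-column:
  A vs B: [5 vs 6, 6 vs 5, 6 vs 3] → A does not strictly dominate B (column X: 5 ≤ 6)
  A vs C: [5 vs 5, 6 vs 1, 6 vs 4] → A does not strictly dominate C (column X: 5 ≤ 5)
  B vs A: [6 vs 5, 5 vs 6, 3 vs 6] → B does not strictly dominate A (column Y: 5 ≤ 6)
  B vs C: [6 vs 5, 5 vs 1, 3 vs 4] → B does not strictly dominate C (column Z: 3 ≤ 4)
  C vs A: [5 vs 5, 1 vs 6, 4 vs 6] → C does not strictly dominate A (column X: 5 ≤ 5)
  C vs B: [5 vs 6, 1 vs 5, 4 vs 3] → C does not strictly dominate B (column X: 5 ≤ 6)
No single strategy strictly dominates all others → no strictly dominant strategy.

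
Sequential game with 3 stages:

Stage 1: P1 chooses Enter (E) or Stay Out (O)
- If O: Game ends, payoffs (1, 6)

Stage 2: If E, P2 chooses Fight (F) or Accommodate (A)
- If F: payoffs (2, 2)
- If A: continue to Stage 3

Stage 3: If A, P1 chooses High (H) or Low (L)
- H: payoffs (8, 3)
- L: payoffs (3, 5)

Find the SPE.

SPE: (E, A, H); Outcome (8, 3)

Work:
Stage 3: P1 chooses H (8 vs 3)
Stage 2: P2: F->2, A->3 (anticipating H). Choose A
Stage 1: P1: O->1, E->8 (anticipating A, H). Choose E
SPE path: E -> A -> H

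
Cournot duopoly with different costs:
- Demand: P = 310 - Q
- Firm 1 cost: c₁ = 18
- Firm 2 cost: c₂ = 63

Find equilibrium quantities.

q₁* = 112.33, q₂* = 67.33

Work:
Reaction: q₁ = (310 - 18 - q₂)/2
Reaction: q₂ = (310 - 63 - q₁)/2
Solve simultaneously:
q₁* = (310 - 2×18 + 63)/3 = 112.33
q₂* = (310 - 2×63 + 18)/3 = 67.33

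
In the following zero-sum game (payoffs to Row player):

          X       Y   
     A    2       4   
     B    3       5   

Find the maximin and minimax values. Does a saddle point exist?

Maximin = 3, Minimax = 3, Saddle: True

Work:
Row minimums: [2, 3] → maximin = 3
Column maximums: [3, 5] → minimax = 3
Saddle point exists! Game value = 3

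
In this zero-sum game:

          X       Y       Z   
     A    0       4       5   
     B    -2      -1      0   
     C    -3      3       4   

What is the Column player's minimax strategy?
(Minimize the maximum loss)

Column should play X, value = 0

Work:
Column player minimizes Row's maximum payoff:
Column X: max payoff to Row = 0
Column Y: max payoff to Row = 4
Column Z: max payoff to Row = 5
Minimum is 0, achieved by column X.
Minimax strategy: X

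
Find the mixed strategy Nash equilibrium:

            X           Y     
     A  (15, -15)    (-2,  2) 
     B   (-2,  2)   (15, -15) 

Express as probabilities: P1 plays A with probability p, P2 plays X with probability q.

p = 0.5, q = 0.5

Work:
Find probabilities that make opponent indifferent:
P2 chooses q to make P1 indifferent between A and B
P1 chooses p to make P2 indifferent between X and Y
Mixed NE: P1 plays (A: 0.5, B: 0.5), P2 plays (X: 0.5, Y: 0.5)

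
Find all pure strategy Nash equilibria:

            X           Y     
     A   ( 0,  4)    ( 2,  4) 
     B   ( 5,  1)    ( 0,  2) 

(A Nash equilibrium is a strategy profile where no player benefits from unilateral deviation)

Nash equilibrium: (A, Y)

Work:
Best responses:
  P1 vs X: payoffs [0, 5] → best response B (payoff 5)
  P1 vs Y: payoffs [2, 0] → best response A (payoff 2)
  P2 vs A: payoffs [4, 4] → best response X/Y (payoff 4)
  P2 vs B: payoffs [1, 2] → best response Y (payoff 2)
Mutual best responses: (A,Y) → Nash equilibria.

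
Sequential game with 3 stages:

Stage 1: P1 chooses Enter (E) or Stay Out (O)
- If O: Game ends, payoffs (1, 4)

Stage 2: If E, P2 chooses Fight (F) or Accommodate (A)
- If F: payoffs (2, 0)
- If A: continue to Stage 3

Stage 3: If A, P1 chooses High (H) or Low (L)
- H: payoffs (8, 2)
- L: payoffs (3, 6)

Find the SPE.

SPE: (E, A, H); Outcome (8, 2)

Work:
Stage 3: P1 chooses H (8 vs 3)
Stage 2: P2: F->0, A->2 (anticipating H). Choose A
Stage 1: P1: O->1, E->8 (anticipating A, H). Choose E
SPE path: E -> A -> H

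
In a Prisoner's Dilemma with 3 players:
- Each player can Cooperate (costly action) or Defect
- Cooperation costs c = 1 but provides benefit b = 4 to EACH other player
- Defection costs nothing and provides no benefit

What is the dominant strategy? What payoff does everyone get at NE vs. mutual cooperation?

Dominant: Defect; NE payoff = 0; Coop payoff = 7

Work:
Defect dominates (saves cost c = 1, benefit to others is external)
NE: All defect → everyone gets 0
If all cooperate: each receives (2)×4 - 1 = 7
Social dilemma: 7 > 0 but NE gives 0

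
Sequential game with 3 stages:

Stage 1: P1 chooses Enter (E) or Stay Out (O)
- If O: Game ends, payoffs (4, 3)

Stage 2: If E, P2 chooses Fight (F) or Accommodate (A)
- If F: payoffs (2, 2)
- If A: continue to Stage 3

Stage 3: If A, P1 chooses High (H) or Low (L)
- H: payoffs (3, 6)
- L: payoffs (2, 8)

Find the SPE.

SPE: (O, A, H); Outcome (4, 3)

Work:
Stage 3: P1 chooses H (3 vs 2)
Stage 2: P2: F->2, A->6 (anticipating H). Choose A
Stage 1: P1: O->4, E->3 (anticipating A, H). Choose O
SPE path: O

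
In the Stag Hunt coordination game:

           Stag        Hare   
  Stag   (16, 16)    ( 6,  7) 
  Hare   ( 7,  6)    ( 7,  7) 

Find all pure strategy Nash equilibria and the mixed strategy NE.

Pure NE: (Stag, Stag) and (Hare, Hare); Mixed NE: p = 0.1, q = 0.1

Work:
Check pure NE:
(Stag, Stag): (16, 16) - no unilateral deviation beneficial
(Hare, Hare): (7, 7) - no unilateral deviation beneficial
Mixed NE: P1 plays Stag with p = 0.1, P2 plays Stag with q = 0.1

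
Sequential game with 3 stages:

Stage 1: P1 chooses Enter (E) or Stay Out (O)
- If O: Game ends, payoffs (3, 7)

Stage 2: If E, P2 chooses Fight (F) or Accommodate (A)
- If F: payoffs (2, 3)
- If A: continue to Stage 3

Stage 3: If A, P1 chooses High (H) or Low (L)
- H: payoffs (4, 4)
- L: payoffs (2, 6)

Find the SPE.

SPE: (E, A, H); Outcome (4, 4)

Work:
Stage 3: P1 chooses H (4 vs 2)
Stage 2: P2: F->3, A->4 (anticipating H). Choose A
Stage 1: P1: O->3, E->4 (anticipating A, H). Choose E
SPE path: E -> A -> H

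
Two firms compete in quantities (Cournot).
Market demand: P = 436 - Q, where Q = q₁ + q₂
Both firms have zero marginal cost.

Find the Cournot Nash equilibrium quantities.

q₁* = q₂* = 145.33; P* = 145.33

Work:
Profit: π_i = P·q_i = (a - q_i - q_j)·q_i
FOC: ∂π_i/∂q_i = a - 2q_i - q_j = 0
Reaction function: q_i = (436 - q_j)/2
Symmetry: q* = 436/3 = 145.33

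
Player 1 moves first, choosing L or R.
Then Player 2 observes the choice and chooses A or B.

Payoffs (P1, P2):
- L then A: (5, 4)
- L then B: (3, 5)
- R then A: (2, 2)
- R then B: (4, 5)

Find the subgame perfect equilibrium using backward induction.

P1 plays R, P2 plays B after L and B after R; Payoff (4, 5)

Work:
Backward induction:
After L: P2 chooses B → P1 gets 3
After R: P2 chooses B → P1 gets 4
P1 chooses R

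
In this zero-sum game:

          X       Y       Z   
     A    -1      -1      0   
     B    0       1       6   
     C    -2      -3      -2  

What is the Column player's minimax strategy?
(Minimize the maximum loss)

Column should play X, value = 0

Work:
Column player minimizes Row's maximum payoff:
Column X: max payoff to Row = 0
Column Y: max payoff to Row = 1
Column Z: max payoff to Row = 6
Minimum is 0, achieved by column X.
Minimax strategy: X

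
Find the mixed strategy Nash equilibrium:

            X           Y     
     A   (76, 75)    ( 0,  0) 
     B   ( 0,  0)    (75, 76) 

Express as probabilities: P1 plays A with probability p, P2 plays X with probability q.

p = 0.5033, q = 0.4967

Work:
Find probabilities that make opponent indifferent:
P2 chooses q to make P1 indifferent between A and B
P1 chooses p to make P2 indifferent between X and Y
Mixed NE: P1 plays (A: 0.5033, B: 0.4967), P2 plays (X: 0.4967, Y: 0.5033)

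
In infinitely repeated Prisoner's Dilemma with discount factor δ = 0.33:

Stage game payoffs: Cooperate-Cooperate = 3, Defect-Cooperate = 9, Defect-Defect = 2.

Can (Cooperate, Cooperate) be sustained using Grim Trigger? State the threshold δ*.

δ* = 0.8571; since δ = 0.33 < 0.8571, cooperation cannot be sustained

Work:
For Grim Trigger:
Cooperate forever: 3/(1-δ)
Defect then punished: 9 + 2·δ/(1-δ)
Need: 3/(1-δ) ≥ 9 + 2·δ/(1-δ)
Solving: δ ≥ (T-R)/(T-P) = (9-3)/(9-2) = 0.8571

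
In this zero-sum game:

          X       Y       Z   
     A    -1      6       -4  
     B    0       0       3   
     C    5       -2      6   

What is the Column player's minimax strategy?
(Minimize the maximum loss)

Column should play X, value = 5

Work:
Column player minimizes Row's maximum payoff:
Column X: max payoff to Row = 5
Column Y: max payoff to Row = 6
Column Z: max payoff to Row = 6
Minimum is 5, achieved by column X.
Minimax strategy: X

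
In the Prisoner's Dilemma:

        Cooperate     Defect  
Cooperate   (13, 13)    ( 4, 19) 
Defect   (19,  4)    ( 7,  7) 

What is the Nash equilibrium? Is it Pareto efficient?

(Defect, Defect) is NE; not Pareto efficient

Work:
Defect dominates Cooperate for both players:
If P2 cooperates: Defect (19) > Cooperate (13)
If P2 defects: Defect (7) > Cooperate (4)
NE: (Defect, Defect) with payoff (7, 7)
But (Cooperate, Cooperate) = (13, 13) Pareto dominates (7, 7)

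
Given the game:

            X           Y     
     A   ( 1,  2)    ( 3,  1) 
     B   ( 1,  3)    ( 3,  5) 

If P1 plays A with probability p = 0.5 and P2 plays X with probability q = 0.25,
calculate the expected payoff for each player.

E[P1] = 2.5, E[P2] = 2.875

Work:
E[P1] = p·q·π₁(A,X) + p·(1-q)·π₁(A,Y) + (1-p)·q·π₁(B,X) + (1-p)·(1-q)·π₁(B,Y)
= 0.5·0.25·1 + 0.5·0.75·3 + 0.5·0.25·1 + 0.5·0.75·3
= 2.5

E[P2] = 2.875 (similar calculation)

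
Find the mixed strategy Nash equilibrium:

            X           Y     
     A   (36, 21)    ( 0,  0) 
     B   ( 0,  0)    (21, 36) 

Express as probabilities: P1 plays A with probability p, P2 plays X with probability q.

p = 0.6316, q = 0.3684

Work:
Find probabilities that make opponent indifferent:
P2 chooses q to make P1 indifferent between A and B
P1 chooses p to make P2 indifferent between X and Y
Mixed NE: P1 plays (A: 0.6316, B: 0.3684), P2 plays (X: 0.3684, Y: 0.6316)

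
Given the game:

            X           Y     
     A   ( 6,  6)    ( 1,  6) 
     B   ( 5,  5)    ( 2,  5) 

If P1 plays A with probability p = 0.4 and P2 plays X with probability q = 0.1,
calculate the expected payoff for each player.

E[P1] = 1.98, E[P2] = 5.4

Work:
E[P1] = p·q·π₁(A,X) + p·(1-q)·π₁(A,Y) + (1-p)·q·π₁(B,X) + (1-p)·(1-q)·π₁(B,Y)
= 0.4·0.1·6 + 0.4·0.9·1 + 0.6·0.1·5 + 0.6·0.9·2
= 1.98

E[P2] = 5.4 (similar calculation)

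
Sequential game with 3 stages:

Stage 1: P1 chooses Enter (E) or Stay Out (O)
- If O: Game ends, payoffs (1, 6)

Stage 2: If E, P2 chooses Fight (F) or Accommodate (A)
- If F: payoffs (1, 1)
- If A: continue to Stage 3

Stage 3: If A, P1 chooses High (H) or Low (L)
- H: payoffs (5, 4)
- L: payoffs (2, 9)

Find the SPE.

SPE: (E, A, H); Outcome (5, 4)

Work:
Stage 3: P1 chooses H (5 vs 2)
Stage 2: P2: F->1, A->4 (anticipating H). Choose A
Stage 1: P1: O->1, E->5 (anticipating A, H). Choose E
SPE path: E -> A -> H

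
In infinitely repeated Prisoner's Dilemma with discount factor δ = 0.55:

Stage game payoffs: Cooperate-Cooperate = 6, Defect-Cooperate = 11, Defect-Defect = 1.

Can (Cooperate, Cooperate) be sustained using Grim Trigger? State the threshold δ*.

δ* = 0.5; since δ = 0.55 ≥ 0.5, cooperation can be sustained

Work:
For Grim Trigger:
Cooperate forever: 6/(1-δ)
Defect then punished: 11 + 1·δ/(1-δ)
Need: 6/(1-δ) ≥ 11 + 1·δ/(1-δ)
Solving: δ ≥ (T-R)/(T-P) = (11-6)/(11-1) = 0.5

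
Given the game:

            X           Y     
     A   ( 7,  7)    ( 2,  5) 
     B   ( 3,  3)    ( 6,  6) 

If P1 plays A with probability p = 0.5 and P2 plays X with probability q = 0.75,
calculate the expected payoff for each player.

E[P1] = 4.75, E[P2] = 5.125

Work:
E[P1] = p·q·π₁(A,X) + p·(1-q)·π₁(A,Y) + (1-p)·q·π₁(B,X) + (1-p)·(1-q)·π₁(B,Y)
= 0.5·0.75·7 + 0.5·0.25·2 + 0.5·0.75·3 + 0.5·0.25·6
= 4.75

E[P2] = 5.125 (similar calculation)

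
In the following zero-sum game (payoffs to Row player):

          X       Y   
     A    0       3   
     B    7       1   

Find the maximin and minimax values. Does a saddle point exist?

Maximin = 1, Minimax = 3, Saddle: False

Work:
Row minimums: [0, 1] → maximin = 1
Column maximums: [7, 3] → minimax = 3
No saddle point (maximin ≠ minimax). Mixed strategy needed.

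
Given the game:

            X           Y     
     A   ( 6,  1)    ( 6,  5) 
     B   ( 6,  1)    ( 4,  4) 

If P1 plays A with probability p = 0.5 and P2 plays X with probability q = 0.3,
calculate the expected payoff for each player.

E[P1] = 5.3, E[P2] = 3.45

Work:
E[P1] = p·q·π₁(A,X) + p·(1-q)·π₁(A,Y) + (1-p)·q·π₁(B,X) + (1-p)·(1-q)·π₁(B,Y)
= 0.5·0.3·6 + 0.5·0.7·6 + 0.5·0.3·6 + 0.5·0.7·4
= 5.3

E[P2] = 3.45 (similar calculation)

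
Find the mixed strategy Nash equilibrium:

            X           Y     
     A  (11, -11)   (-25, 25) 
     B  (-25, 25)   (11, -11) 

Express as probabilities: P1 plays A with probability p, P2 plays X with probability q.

p = 0.5, q = 0.5

Work:
Find probabilities that make opponent indifferent:
P2 chooses q to make P1 indifferent between A and B
P1 chooses p to make P2 indifferent between X and Y
Mixed NE: P1 plays (A: 0.5, B: 0.5), P2 plays (X: 0.5, Y: 0.5)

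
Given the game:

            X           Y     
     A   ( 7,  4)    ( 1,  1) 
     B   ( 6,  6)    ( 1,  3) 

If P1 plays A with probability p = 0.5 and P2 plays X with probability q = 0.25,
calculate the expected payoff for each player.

E[P1] = 2.375, E[P2] = 2.75

Work:
E[P1] = p·q·π₁(A,X) + p·(1-q)·π₁(A,Y) + (1-p)·q·π₁(B,X) + (1-p)·(1-q)·π₁(B,Y)
= 0.5·0.25·7 + 0.5·0.75·1 + 0.5·0.25·6 + 0.5·0.75·1
= 2.375

E[P2] = 2.75 (similar calculation)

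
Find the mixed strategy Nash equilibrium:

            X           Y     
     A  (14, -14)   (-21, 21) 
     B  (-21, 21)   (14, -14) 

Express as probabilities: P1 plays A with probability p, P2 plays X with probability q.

p = 0.5, q = 0.5

Work:
Find probabilities that make opponent indifferent:
P2 chooses q to make P1 indifferent between A and B
P1 chooses p to make P2 indifferent between X and Y
Mixed NE: P1 plays (A: 0.5, B: 0.5), P2 plays (X: 0.5, Y: 0.5)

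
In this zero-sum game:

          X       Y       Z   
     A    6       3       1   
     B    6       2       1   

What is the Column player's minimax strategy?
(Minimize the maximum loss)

Column should play Z, value = 1

Work:
Column player minimizes Row's maximum payoff:
Column X: max payoff to Row = 6
Column Y: max payoff to Row = 3
Column Z: max payoff to Row = 1
Minimum is 1, achieved by column Z.
Minimax strategy: Z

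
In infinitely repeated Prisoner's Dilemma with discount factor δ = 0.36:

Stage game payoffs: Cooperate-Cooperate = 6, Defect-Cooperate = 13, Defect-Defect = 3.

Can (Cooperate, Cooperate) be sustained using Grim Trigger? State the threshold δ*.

δ* = 0.7; since δ = 0.36 < 0.7, cooperation cannot be sustained

Work:
For Grim Trigger:
Cooperate forever: 6/(1-δ)
Defect then punished: 13 + 3·δ/(1-δ)
Need: 6/(1-δ) ≥ 13 + 3·δ/(1-δ)
Solving: δ ≥ (T-R)/(T-P) = (13-6)/(13-3) = 0.7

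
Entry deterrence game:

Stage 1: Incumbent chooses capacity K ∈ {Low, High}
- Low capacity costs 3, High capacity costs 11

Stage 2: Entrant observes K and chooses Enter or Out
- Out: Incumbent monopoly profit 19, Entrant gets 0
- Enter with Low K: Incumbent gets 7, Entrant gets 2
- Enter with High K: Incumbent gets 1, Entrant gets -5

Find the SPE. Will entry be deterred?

SPE: (High, Enter|Low, Out|High); Entry deterred. Incumbent net profit = 8

Work:
After Low K: Entrant enters (2 > 0)
After High K: Entrant stays out (-5 < 0)
Incumbent: Low → 7−3=4, High → 19−11=8
Incumbent chooses High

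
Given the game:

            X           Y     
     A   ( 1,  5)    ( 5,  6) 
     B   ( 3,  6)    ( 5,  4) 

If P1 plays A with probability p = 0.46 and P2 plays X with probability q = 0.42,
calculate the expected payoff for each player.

E[P1] = 3.7736, E[P2] = 5.1804

Work:
E[P1] = p·q·π₁(A,X) + p·(1-q)·π₁(A,Y) + (1-p)·q·π₁(B,X) + (1-p)·(1-q)·π₁(B,Y)
= 0.46·0.42·1 + 0.46·0.58·5 + 0.54·0.42·3 + 0.54·0.58·5
= 3.7736

E[P2] = 5.1804 (similar calculation)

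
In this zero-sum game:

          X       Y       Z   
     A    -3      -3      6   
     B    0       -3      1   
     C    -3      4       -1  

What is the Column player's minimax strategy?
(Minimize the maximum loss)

Column should play X, value = 0

Work:
Column player minimizes Row's maximum payoff:
Column X: max payoff to Row = 0
Column Y: max payoff to Row = 4
Column Z: max payoff to Row = 6
Minimum is 0, achieved by column X.
Minimax strategy: X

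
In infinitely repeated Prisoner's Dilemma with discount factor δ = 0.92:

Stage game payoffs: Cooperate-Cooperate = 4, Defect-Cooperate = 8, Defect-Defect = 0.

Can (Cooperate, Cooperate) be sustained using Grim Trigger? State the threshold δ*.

δ* = 0.5; since δ = 0.92 ≥ 0.5, cooperation can be sustained

Work:
For Grim Trigger:
Cooperate forever: 4/(1-δ)
Defect then punished: 8 + 0·δ/(1-δ)
Need: 4/(1-δ) ≥ 8 + 0·δ/(1-δ)
Solving: δ ≥ (T-R)/(T-P) = (8-4)/(8-0) = 0.5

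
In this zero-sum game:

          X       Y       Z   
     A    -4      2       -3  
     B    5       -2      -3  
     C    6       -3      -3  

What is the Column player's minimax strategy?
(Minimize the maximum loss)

Column should play Z, value = -3

Work:
Column player minimizes Row's maximum payoff:
Column X: max payoff to Row = 6
Column Y: max payoff to Row = 2
Column Z: max payoff to Row = -3
Minimum is -3, achieved by column Z.
Minimax strategy: Z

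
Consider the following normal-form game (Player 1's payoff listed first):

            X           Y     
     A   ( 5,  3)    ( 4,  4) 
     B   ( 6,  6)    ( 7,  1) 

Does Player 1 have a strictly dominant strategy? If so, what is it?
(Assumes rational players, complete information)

Yes, Player 1's strictly dominant strategy is B

Work:
A strategy strictly dominates another if it gives a strictly higher payoff against every opponent action. Compare each pair of P1's strategies column-by-column:
  A vs B: [5 vs 6, 4 vs 7] → A does not strictly dominate B (column X: 5 ≤ 6)
  B vs A: [6 vs 5, 7 vs 4] → B strictly dominates A
B strictly dominates every other strategy → strictly dominant.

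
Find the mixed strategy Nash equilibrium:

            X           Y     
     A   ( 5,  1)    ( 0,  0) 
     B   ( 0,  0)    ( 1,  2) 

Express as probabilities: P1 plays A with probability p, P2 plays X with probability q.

p = 0.6667, q = 0.1667

Work:
Find probabilities that make opponent indifferent:
P2 chooses q to make P1 indifferent between A and B
P1 chooses p to make P2 indifferent between X and Y
Mixed NE: P1 plays (A: 0.6667, B: 0.3333), P2 plays (X: 0.1667, Y: 0.8333)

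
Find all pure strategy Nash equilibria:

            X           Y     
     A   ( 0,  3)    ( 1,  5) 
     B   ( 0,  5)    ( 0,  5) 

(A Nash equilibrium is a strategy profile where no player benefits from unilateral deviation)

Nash equilibrium: (A, Y), (B, X)

Work:
Best responses:
  P1 vs X: payoffs [0, 0] → best response A/B (payoff 0)
  P1 vs Y: payoffs [1, 0] → best response A (payoff 1)
  P2 vs A: payoffs [3, 5] → best response Y (payoff 5)
  P2 vs B: payoffs [5, 5] → best response X/Y (payoff 5)
Mutual best responses: (A,Y), (B,X) → Nash equilibria.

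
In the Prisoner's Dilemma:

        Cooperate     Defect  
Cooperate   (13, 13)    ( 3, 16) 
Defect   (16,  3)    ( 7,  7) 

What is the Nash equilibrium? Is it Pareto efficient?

(Defect, Defect) is NE; not Pareto efficient

Work:
Defect dominates Cooperate for both players:
If P2 cooperates: Defect (16) > Cooperate (13)
If P2 defects: Defect (7) > Cooperate (3)
NE: (Defect, Defect) with payoff (7, 7)
But (Cooperate, Cooperate) = (13, 13) Pareto dominates (7, 7)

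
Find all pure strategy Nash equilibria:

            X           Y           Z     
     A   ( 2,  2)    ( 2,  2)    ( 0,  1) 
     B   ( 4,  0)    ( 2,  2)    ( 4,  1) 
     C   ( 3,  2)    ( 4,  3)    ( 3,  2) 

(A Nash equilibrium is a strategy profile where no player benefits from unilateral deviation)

Nash equilibrium: (C, Y)

Work:
Best responses:
  P1 vs X: payoffs [2, 4, 3] → best response B (payoff 4)
  P1 vs Y: payoffs [2, 2, 4] → best response C (payoff 4)
  P1 vs Z: payoffs [0, 4, 3] → best response B (payoff 4)
  P2 vs A: payoffs [2, 2, 1] → best response X/Y (payoff 2)
  P2 vs B: payoffs [0, 2, 1] → best response Y (payoff 2)
  P2 vs C: payoffs [2, 3, 2] → best response Y (payoff 3)
Mutual best responses: (C,Y) → Nash equilibria.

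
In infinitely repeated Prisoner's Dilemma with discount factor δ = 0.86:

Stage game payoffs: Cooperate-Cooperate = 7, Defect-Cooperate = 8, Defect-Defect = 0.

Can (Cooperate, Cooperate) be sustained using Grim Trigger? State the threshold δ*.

δ* = 0.125; since δ = 0.86 ≥ 0.125, cooperation can be sustained

Work:
For Grim Trigger:
Cooperate forever: 7/(1-δ)
Defect then punished: 8 + 0·δ/(1-δ)
Need: 7/(1-δ) ≥ 8 + 0·δ/(1-δ)
Solving: δ ≥ (T-R)/(T-P) = (8-7)/(8-0) = 0.125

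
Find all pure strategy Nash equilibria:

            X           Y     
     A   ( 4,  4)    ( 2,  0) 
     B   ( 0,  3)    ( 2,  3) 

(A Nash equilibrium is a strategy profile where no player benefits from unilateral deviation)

Nash equilibrium: (A, X), (B, Y)

Work:
Best responses:
  P1 vs X: payoffs [4, 0] → best response A (payoff 4)
  P1 vs Y: payoffs [2, 2] → best response A/B (payoff 2)
  P2 vs A: payoffs [4, 0] → best response X (payoff 4)
  P2 vs B: payoffs [3, 3] → best response X/Y (payoff 3)
Mutual best responses: (A,X), (B,Y) → Nash equilibria.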